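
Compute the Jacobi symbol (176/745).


Compute (176/745) via quadratic reciprocity:
  pull out 2: (2/745) = +1  (since 745 mod 8 = 1)
  pull out 2: (2/745) = +1  (since 745 mod 8 = 1)
  pull out 2: (2/745) = +1  (since 745 mod 8 = 1)
  pull out 2: (2/745) = +1  (since 745 mod 8 = 1)
  reciprocity: (11/745) -> +(745/11)
  reduce: (8/11)
  pull out 2: (2/11) = -1  (since 11 mod 8 = 3)
  pull out 2: (2/11) = -1  (since 11 mod 8 = 3)
  pull out 2: (2/11) = -1  (since 11 mod 8 = 3)
  (1/11) = 1
Product of signs = -1

-1


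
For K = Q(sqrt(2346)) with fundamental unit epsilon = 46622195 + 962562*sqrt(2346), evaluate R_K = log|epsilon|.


epsilon = 46622195 + 962562*sqrt(2346)
= 9.3244e+07
R = ln(9.3244e+07)
= 18.3507

18.3507


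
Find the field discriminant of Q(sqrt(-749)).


For K = Q(sqrt(d)) with d squarefree: disc(K) = d if d = 1 mod 4, and disc(K) = 4d if d = 2 or 3 mod 4.
Here d = -749, and d mod 4 = 3.
d = 3 mod 4, not 1 (O_K = Z[sqrt(d)]), so disc(K) = 4d = 4 * (-749) = -2996

-2996


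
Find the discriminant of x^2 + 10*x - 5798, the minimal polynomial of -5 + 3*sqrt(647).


The element -5 + 3*sqrt(647) has minimal polynomial:
x^2 + 10*x - 5798
Discriminant = (10)^2 - 4*(-5798)
= 100 + 23192
= 23292

23292


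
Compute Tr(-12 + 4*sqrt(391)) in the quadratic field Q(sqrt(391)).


Tr(a + b*sqrt(d)) = (a + b*sqrt(d)) + (a - b*sqrt(d)) = 2a
= 2 * (-12)
= -24

-24


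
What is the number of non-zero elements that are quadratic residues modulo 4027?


For prime p, the number of non-zero quadratic residues is (p-1)/2.
= (4027-1)/2
= 2013

2013


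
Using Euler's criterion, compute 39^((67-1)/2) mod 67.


p = 67 is prime and the exponent is (p-1)/2 = 33, so by Euler's criterion 39^33 = (39/67) = +1 or -1 mod 67.
Compute by square-and-multiply:
  33 = 32 + 1 (binary 100001)
  Repeated squaring mod 67: 39^1 = 39, 39^2 = 47, 39^4 = 65, 39^8 = 4, 39^16 = 16, 39^32 = 55
  39^33 = 39^32 * 39^1 = 55 * 39 mod 67
    55 * 39 = 2145 = 1 mod 67
  39^33 = 1 mod 67
Result 1: 39 is a quadratic residue mod 67.
39^33 mod 67 = 1

1


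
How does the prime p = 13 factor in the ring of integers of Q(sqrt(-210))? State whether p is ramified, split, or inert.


K = Q(sqrt(-210)). Since d mod 4 = 2, disc(K) = -840.
Check p | disc: -840 mod 13 = 5.
p does not divide disc. Compute Legendre symbol (d/p):
11^((13-1)/2) mod 13 = -1
(d/p) = -1, so p is inert: (p) stays prime with e=1, f=2, g=1.
Therefore p is inert.

inert


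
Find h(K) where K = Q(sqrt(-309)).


K = Q(sqrt(-309)). d mod 4 = 3, so D = disc(K) = 4d = -1236
h(K) equals the number of primitive reduced positive-definite forms (a, b, c) = a*x^2 + b*x*y + c*y^2 with b^2 - 4ac = D,
where reduced means |b| <= a <= c, with b >= 0 whenever |b| = a or a = c, and primitive means gcd(a, b, c) = 1.
Reduced forces 3a^2 <= |D| = 1236, so 1 <= a <= 20; b must have the parity of D, and c = (b^2 - D)/(4a) must be an integer >= a.
Enumerate a = 1..20, b in [-a, a]:
  a=1: (1, 0, 309)  [1]
  a=2: (2, 2, 155)  [1]
  a=3: (3, 0, 103)  [1]
  a=4: none
  a=5: (5, -2, 62), (5, 2, 62)  [2]
  a=6: (6, 6, 53)  [1]
  a=7..9: none
  a=10: (10, -2, 31), (10, 2, 31)  [2]
  a=11..12: none
  a=13: (13, -8, 25), (13, 8, 25)  [2]
  a=14: none
  a=15: (15, -12, 23), (15, 12, 23)  [2]
  a=16..20: none
Total reduced forms: 1 + 1 + 1 + 2 + 1 + 2 + 2 + 2 = 12
h = 12

12


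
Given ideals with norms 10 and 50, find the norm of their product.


N(IJ) = N(I) * N(J)
= 10 * 50
= 500

500


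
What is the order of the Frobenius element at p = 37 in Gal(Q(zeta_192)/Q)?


The Frobenius at p in Gal(Q(zeta_n)/Q) = (Z/nZ)* is the class of p, so its order is ord_192(37), the smallest k >= 1 with 37^k = 1 mod 192.
n = 192 = 2^6 * 3, phi(192) = 64; the order divides phi(n).
Divisors of 64: 1, 2, 4, 8, 16, 32, 64
Repeated squaring mod 192: 37^1 = 37, 37^2 = 25, 37^4 = 49, 37^8 = 97, 37^16 = 1, 37^32 = 1, 37^64 = 1
Test divisors in increasing order:
  k=1: 37^1 = 37 mod 192
  k=2: 37^2 = 25 mod 192
  k=4: 37^4 = 49 mod 192
  k=8: 37^8 = 97 mod 192
  k=16: 37^16 = 1 mod 192  <- first divisor giving 1
Order = 16

16


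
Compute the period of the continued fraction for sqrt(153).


Run the CF algorithm for sqrt(153).
a_0 = floor(sqrt(153)) = 12; set m_0=0, q_0=1.
Recurrence: m' = q*a - m,  q' = (d - m'^2)/q,  a' = floor((a_0 + m')/q').
  step 1: m=12, q=9, a=2
  step 2: m=6, q=13, a=1
  step 3: m=7, q=8, a=2
  step 4: m=9, q=9, a=2
  step 5: m=9, q=8, a=2
  step 6: m=7, q=13, a=1
  step 7: m=6, q=9, a=2
  step 8: m=12, q=1, a=24
a_8 = 2*a_0 = 24, so the period closes here.
sqrt(153) = [12; 2, 1, 2, 2, 2, 1, 2, 24]
Period length = 8

8


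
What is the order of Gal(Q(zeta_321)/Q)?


|Gal(Q(zeta_321)/Q)| = phi(321)
= 212

212


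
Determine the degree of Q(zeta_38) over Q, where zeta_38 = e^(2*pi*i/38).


The degree equals Euler's totient phi(38).
38 = 2 * 19
phi(38) = 18

18


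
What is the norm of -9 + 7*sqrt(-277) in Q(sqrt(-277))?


N(a + b*sqrt(d)) = a^2 - d*b^2
= (-9)^2 - (-277)*(7)^2
= 81 + 13573
= 13654

13654


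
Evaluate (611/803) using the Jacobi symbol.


Compute (611/803) via quadratic reciprocity:
  reciprocity: (611/803) -> -(803/611)
  reduce: (192/611)
  pull out 2: (2/611) = -1  (since 611 mod 8 = 3)
  pull out 2: (2/611) = -1  (since 611 mod 8 = 3)
  pull out 2: (2/611) = -1  (since 611 mod 8 = 3)
  pull out 2: (2/611) = -1  (since 611 mod 8 = 3)
  pull out 2: (2/611) = -1  (since 611 mod 8 = 3)
  pull out 2: (2/611) = -1  (since 611 mod 8 = 3)
  reciprocity: (3/611) -> -(611/3)
  reduce: (2/3)
  pull out 2: (2/3) = -1  (since 3 mod 8 = 3)
  (1/3) = 1
Product of signs = -1

-1


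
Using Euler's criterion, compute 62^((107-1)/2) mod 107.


p = 107 is prime and the exponent is (p-1)/2 = 53, so by Euler's criterion 62^53 = (62/107) = +1 or -1 mod 107.
Compute by square-and-multiply:
  53 = 32 + 16 + 4 + 1 (binary 110101)
  Repeated squaring mod 107: 62^1 = 62, 62^2 = 99, 62^4 = 64, 62^8 = 30, 62^16 = 44, 62^32 = 10
  62^53 = 62^32 * 62^16 * 62^4 * 62^1 = 10 * 44 * 64 * 62 mod 107
    10 * 44 = 440 = 12 mod 107
    12 * 64 = 768 = 19 mod 107
    19 * 62 = 1178 = 1 mod 107
  62^53 = 1 mod 107
Result 1: 62 is a quadratic residue mod 107.
62^53 mod 107 = 1

1


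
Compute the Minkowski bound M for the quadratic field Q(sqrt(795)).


d = 795, d mod 4 = 3, so disc(K) = 4d = 3180; |disc(K)| = 3180
Real quadratic field, so n = 2, s = r2 = 0, r1 = 2
M = (n!/n^n) * (4/pi)^s * sqrt(|disc(K)|) = (2!/2^2) * (4/pi)^0 * sqrt(3180)
= 0.5 * 1.000000 * 56.391489
= 28.1957

28.1957


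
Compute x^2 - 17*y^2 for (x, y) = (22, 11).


x^2 - d*y^2
= 22^2 - 17*11^2
= 484 - 2057
= -1573

-1573


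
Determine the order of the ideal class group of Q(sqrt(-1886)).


K = Q(sqrt(-1886)). d mod 4 = 2, so D = disc(K) = 4d = -7544
h(K) equals the number of primitive reduced positive-definite forms (a, b, c) = a*x^2 + b*x*y + c*y^2 with b^2 - 4ac = D,
where reduced means |b| <= a <= c, with b >= 0 whenever |b| = a or a = c, and primitive means gcd(a, b, c) = 1.
Reduced forces 3a^2 <= |D| = 7544, so 1 <= a <= 50; b must have the parity of D, and c = (b^2 - D)/(4a) must be an integer >= a.
Enumerate a = 1..50, b in [-a, a]:
  a=1: (1, 0, 1886)  [1]
  a=2: (2, 0, 943)  [1]
  a=3: (3, -2, 629), (3, 2, 629)  [2]
  a=4: none
  a=5: (5, -4, 378), (5, 4, 378)  [2]
  a=6: (6, -4, 315), (6, 4, 315)  [2]
  a=7: (7, -4, 270), (7, 4, 270)  [2]
  a=8: none
  a=9: (9, -4, 210), (9, 4, 210)  [2]
  a=10: (10, -4, 189), (10, 4, 189)  [2]
  a=11..12: none
  a=13: (13, -10, 147), (13, 10, 147)  [2]
  a=14: (14, -4, 135), (14, 4, 135)  [2]
  a=15: (15, -14, 129), (15, -4, 126), (15, 4, 126), (15, 14, 129)  [4]
  a=16: none
  a=17: (17, -2, 111), (17, 2, 111)  [2]
  a=18: (18, -4, 105), (18, 4, 105)  [2]
  a=19..20: none
  a=21: (21, -10, 91), (21, -4, 90), (21, 4, 90), (21, 10, 91)  [4]
  a=22: none
  a=23: (23, 0, 82)  [1]
  a=24: none
  a=25: (25, -16, 78), (25, 16, 78)  [2]
  a=26: (26, -16, 75), (26, 16, 75)  [2]
  a=27: (27, -4, 70), (27, 4, 70)  [2]
  a=28: none
  a=29: (29, -24, 70), (29, 24, 70)  [2]
  a=30: (30, -16, 65), (30, -4, 63), (30, 4, 63), (30, 16, 65)  [4]
  a=31: (31, -12, 62), (31, 12, 62)  [2]
  a=32..33: none
  a=34: (34, -32, 63), (34, 32, 63)  [2]
  a=35: (35, -24, 58), (35, -4, 54), (35, 4, 54), (35, 24, 58)  [4]
  a=36: none
  a=37: (37, -2, 51), (37, 2, 51)  [2]
  a=38: none
  a=39: (39, -16, 50), (39, -10, 49), (39, 10, 49), (39, 16, 50)  [4]
  a=40: none
  a=41: (41, 0, 46)  [1]
  a=42: (42, -32, 51), (42, -4, 45), (42, 4, 45), (42, 32, 51)  [4]
  a=43: (43, -14, 45), (43, 14, 45)  [2]
  a=44..50: none
Total reduced forms: 1 + 1 + 2 + 2 + 2 + 2 + 2 + 2 + 2 + 2 + 4 + 2 + 2 + 4 + 1 + 2 + 2 + 2 + 2 + 4 + 2 + 2 + 4 + 2 + 4 + 1 + 4 + 2 = 64
h = 64

64


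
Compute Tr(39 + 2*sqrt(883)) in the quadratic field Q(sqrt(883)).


Tr(a + b*sqrt(d)) = (a + b*sqrt(d)) + (a - b*sqrt(d)) = 2a
= 2 * (39)
= 78

78


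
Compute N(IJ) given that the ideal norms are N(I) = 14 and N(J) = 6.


N(IJ) = N(I) * N(J)
= 14 * 6
= 84

84


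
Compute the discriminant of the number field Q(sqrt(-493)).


For K = Q(sqrt(d)) with d squarefree: disc(K) = d if d = 1 mod 4, and disc(K) = 4d if d = 2 or 3 mod 4.
Here d = -493, and d mod 4 = 3.
d = 3 mod 4, not 1 (O_K = Z[sqrt(d)]), so disc(K) = 4d = 4 * (-493) = -1972

-1972


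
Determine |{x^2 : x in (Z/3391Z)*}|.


For prime p, the number of non-zero quadratic residues is (p-1)/2.
= (3391-1)/2
= 1695

1695


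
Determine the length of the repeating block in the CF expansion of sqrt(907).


Run the CF algorithm for sqrt(907).
a_0 = floor(sqrt(907)) = 30; set m_0=0, q_0=1.
Recurrence: m' = q*a - m,  q' = (d - m'^2)/q,  a' = floor((a_0 + m')/q').
  step 1: m=30, q=7, a=8
  step 2: m=26, q=33, a=1
  step 3: m=7, q=26, a=1
  step 4: m=19, q=21, a=2
  step 5: m=23, q=18, a=2
  step 6: m=13, q=41, a=1
  step 7: m=28, q=3, a=19
  step 8: m=29, q=22, a=2
  step 9: m=15, q=31, a=1
  step 10: m=16, q=21, a=2
  step 11: m=26, q=11, a=5
  step 12: m=29, q=6, a=9
  step 13: m=25, q=47, a=1
  step 14: m=22, q=9, a=5
  step 15: m=23, q=42, a=1
  step 16: m=19, q=13, a=3
  step 17: m=20, q=39, a=1
  step 18: m=19, q=14, a=3
  step 19: m=23, q=27, a=1
  step 20: m=4, q=33, a=1
  step 21: m=29, q=2, a=29
  step 22: m=29, q=33, a=1
  step 23: m=4, q=27, a=1
  step 24: m=23, q=14, a=3
  step 25: m=19, q=39, a=1
  step 26: m=20, q=13, a=3
  step 27: m=19, q=42, a=1
  step 28: m=23, q=9, a=5
  step 29: m=22, q=47, a=1
  step 30: m=25, q=6, a=9
  step 31: m=29, q=11, a=5
  step 32: m=26, q=21, a=2
  step 33: m=16, q=31, a=1
  step 34: m=15, q=22, a=2
  step 35: m=29, q=3, a=19
  step 36: m=28, q=41, a=1
  step 37: m=13, q=18, a=2
  step 38: m=23, q=21, a=2
  step 39: m=19, q=26, a=1
  step 40: m=7, q=33, a=1
  step 41: m=26, q=7, a=8
  step 42: m=30, q=1, a=60
a_42 = 2*a_0 = 60, so the period closes here.
sqrt(907) = [30; 8, 1, 1, 2, 2, 1, 19, 2, 1, 2, 5, 9, 1, 5, 1, 3, 1, 3, 1, 1, 29, 1, 1, 3, 1, 3, 1, 5, 1, 9, 5, 2, 1, 2, 19, 1, 2, 2, 1, 1, 8, 60]
Period length = 42

42


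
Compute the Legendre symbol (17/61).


p = 61 is prime, so compute (17/61) with the reciprocity algorithm (Jacobi-symbol steps: pull out 2s via (2/n), flip via reciprocity, reduce):
  reciprocity: (17/61) -> +(61/17)
  reduce: (10/17)
  pull out 2: (2/17) = +1  (since 17 mod 8 = 1)
  reciprocity: (5/17) -> +(17/5)
  reduce: (2/5)
  pull out 2: (2/5) = -1  (since 5 mod 8 = 5)
  (1/5) = 1
Product of signs = -1
(17/61) = -1

-1


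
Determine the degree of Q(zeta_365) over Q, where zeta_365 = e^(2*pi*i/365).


The degree equals Euler's totient phi(365).
365 = 5 * 73
phi(365) = 288

288


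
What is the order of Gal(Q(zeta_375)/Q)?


|Gal(Q(zeta_375)/Q)| = phi(375)
= 200

200


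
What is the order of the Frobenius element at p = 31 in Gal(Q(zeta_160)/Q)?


The Frobenius at p in Gal(Q(zeta_n)/Q) = (Z/nZ)* is the class of p, so its order is ord_160(31), the smallest k >= 1 with 31^k = 1 mod 160.
n = 160 = 2^5 * 5, phi(160) = 64; the order divides phi(n).
Divisors of 64: 1, 2, 4, 8, 16, 32, 64
Repeated squaring mod 160: 31^1 = 31, 31^2 = 1, 31^4 = 1, 31^8 = 1, 31^16 = 1, 31^32 = 1, 31^64 = 1
Test divisors in increasing order:
  k=1: 31^1 = 31 mod 160
  k=2: 31^2 = 1 mod 160  <- first divisor giving 1
Order = 2

2


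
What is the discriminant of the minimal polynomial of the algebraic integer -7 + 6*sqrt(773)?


The element -7 + 6*sqrt(773) has minimal polynomial:
x^2 + 14*x - 27779
Discriminant = (14)^2 - 4*(-27779)
= 196 + 111116
= 111312

111312


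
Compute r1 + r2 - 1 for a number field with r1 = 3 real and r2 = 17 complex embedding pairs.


By Dirichlet's unit theorem:
rank = r1 + r2 - 1
= 3 + 17 - 1
= 19

19


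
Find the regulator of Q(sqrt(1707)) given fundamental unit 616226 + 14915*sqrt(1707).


epsilon = 616226 + 14915*sqrt(1707)
= 1.2325e+06
R = ln(1.2325e+06)
= 14.0245

14.0245


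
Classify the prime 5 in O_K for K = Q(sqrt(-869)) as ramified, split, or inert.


K = Q(sqrt(-869)). Since d mod 4 = 3, disc(K) = -3476.
Check p | disc: -3476 mod 5 = 4.
p does not divide disc. Compute Legendre symbol (d/p):
1^((5-1)/2) mod 5 = 1
(d/p) = 1, so p splits: (p) = P*P' with e=1, f=1, g=2.
Therefore p is split.

split


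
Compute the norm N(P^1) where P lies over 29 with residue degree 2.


N(P^a) = p^(a*f)
= 29^(1*2)
= 29^2
= 841

841


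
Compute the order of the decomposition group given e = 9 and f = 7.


|D_P| = e * f
= 9 * 7
= 63

63


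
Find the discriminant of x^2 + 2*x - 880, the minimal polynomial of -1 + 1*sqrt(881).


The element -1 + 1*sqrt(881) has minimal polynomial:
x^2 + 2*x - 880
Discriminant = (2)^2 - 4*(-880)
= 4 + 3520
= 3524

3524


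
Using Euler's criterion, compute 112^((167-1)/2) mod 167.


p = 167 is prime and the exponent is (p-1)/2 = 83, so by Euler's criterion 112^83 = (112/167) = +1 or -1 mod 167.
Compute by square-and-multiply:
  83 = 64 + 16 + 2 + 1 (binary 1010011)
  Repeated squaring mod 167: 112^1 = 112, 112^2 = 19, 112^4 = 27, 112^8 = 61, 112^16 = 47, 112^32 = 38, 112^64 = 108
  112^83 = 112^64 * 112^16 * 112^2 * 112^1 = 108 * 47 * 19 * 112 mod 167
    108 * 47 = 5076 = 66 mod 167
    66 * 19 = 1254 = 85 mod 167
    85 * 112 = 9520 = 1 mod 167
  112^83 = 1 mod 167
Result 1: 112 is a quadratic residue mod 167.
112^83 mod 167 = 1

1


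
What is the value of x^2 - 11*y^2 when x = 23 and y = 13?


x^2 - d*y^2
= 23^2 - 11*13^2
= 529 - 1859
= -1330

-1330


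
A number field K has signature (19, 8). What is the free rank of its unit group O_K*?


By Dirichlet's unit theorem:
rank = r1 + r2 - 1
= 19 + 8 - 1
= 26

26


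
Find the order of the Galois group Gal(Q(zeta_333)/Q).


|Gal(Q(zeta_333)/Q)| = phi(333)
= 216

216


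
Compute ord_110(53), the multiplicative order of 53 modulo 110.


We want ord_110(53), the smallest k >= 1 with 53^k = 1 mod 110.
n = 110 = 2 * 5 * 11, phi(110) = 40; the order divides phi(n).
Divisors of 40: 1, 2, 4, 5, 8, 10, 20, 40
Repeated squaring mod 110: 53^1 = 53, 53^2 = 59, 53^4 = 71, 53^8 = 91, 53^16 = 31, 53^32 = 81
Test divisors in increasing order:
  k=1: 53^1 = 53 mod 110
  k=2: 53^2 = 59 mod 110
  k=4: 53^4 = 71 mod 110
  k=5: 53^5 = 71 * 53 = 23 mod 110
  k=8: 53^8 = 91 mod 110
  k=10: 53^10 = 91 * 59 = 89 mod 110
  k=20: 53^20 = 31 * 71 = 1 mod 110  <- first divisor giving 1
Order = 20

20


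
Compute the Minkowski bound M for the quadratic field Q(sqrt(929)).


d = 929, d mod 4 = 1, so disc(K) = d = 929; |disc(K)| = 929
Real quadratic field, so n = 2, s = r2 = 0, r1 = 2
M = (n!/n^n) * (4/pi)^s * sqrt(|disc(K)|) = (2!/2^2) * (4/pi)^0 * sqrt(929)
= 0.5 * 1.000000 * 30.479501
= 15.2398

15.2398


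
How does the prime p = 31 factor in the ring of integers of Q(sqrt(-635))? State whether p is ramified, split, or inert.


K = Q(sqrt(-635)). Since d mod 4 = 1, disc(K) = -635.
Check p | disc: -635 mod 31 = 16.
p does not divide disc. Compute Legendre symbol (d/p):
16^((31-1)/2) mod 31 = 1
(d/p) = 1, so p splits: (p) = P*P' with e=1, f=1, g=2.
Therefore p is split.

split


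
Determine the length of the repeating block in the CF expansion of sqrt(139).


Run the CF algorithm for sqrt(139).
a_0 = floor(sqrt(139)) = 11; set m_0=0, q_0=1.
Recurrence: m' = q*a - m,  q' = (d - m'^2)/q,  a' = floor((a_0 + m')/q').
  step 1: m=11, q=18, a=1
  step 2: m=7, q=5, a=3
  step 3: m=8, q=15, a=1
  step 4: m=7, q=6, a=3
  step 5: m=11, q=3, a=7
  step 6: m=10, q=13, a=1
  step 7: m=3, q=10, a=1
  step 8: m=7, q=9, a=2
  step 9: m=11, q=2, a=11
  step 10: m=11, q=9, a=2
  step 11: m=7, q=10, a=1
  step 12: m=3, q=13, a=1
  step 13: m=10, q=3, a=7
  step 14: m=11, q=6, a=3
  step 15: m=7, q=15, a=1
  step 16: m=8, q=5, a=3
  step 17: m=7, q=18, a=1
  step 18: m=11, q=1, a=22
a_18 = 2*a_0 = 22, so the period closes here.
sqrt(139) = [11; 1, 3, 1, 3, 7, 1, 1, 2, 11, 2, 1, 1, 7, 3, 1, 3, 1, 22]
Period length = 18

18


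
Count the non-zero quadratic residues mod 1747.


For prime p, the number of non-zero quadratic residues is (p-1)/2.
= (1747-1)/2
= 873

873


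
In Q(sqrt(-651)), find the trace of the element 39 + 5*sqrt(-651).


Tr(a + b*sqrt(d)) = (a + b*sqrt(d)) + (a - b*sqrt(d)) = 2a
= 2 * (39)
= 78

78


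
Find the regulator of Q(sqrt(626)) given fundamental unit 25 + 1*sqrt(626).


epsilon = 25 + 1*sqrt(626)
= 50.0200
R = ln(50.0200)
= 3.9124

3.9124


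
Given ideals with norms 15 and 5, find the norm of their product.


N(IJ) = N(I) * N(J)
= 15 * 5
= 75

75


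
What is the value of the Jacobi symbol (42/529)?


Compute (42/529) via quadratic reciprocity:
  pull out 2: (2/529) = +1  (since 529 mod 8 = 1)
  reciprocity: (21/529) -> +(529/21)
  reduce: (4/21)
  pull out 2: (2/21) = -1  (since 21 mod 8 = 5)
  pull out 2: (2/21) = -1  (since 21 mod 8 = 5)
  (1/21) = 1
Product of signs = 1

1


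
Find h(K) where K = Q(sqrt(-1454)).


K = Q(sqrt(-1454)). d mod 4 = 2, so D = disc(K) = 4d = -5816
h(K) equals the number of primitive reduced positive-definite forms (a, b, c) = a*x^2 + b*x*y + c*y^2 with b^2 - 4ac = D,
where reduced means |b| <= a <= c, with b >= 0 whenever |b| = a or a = c, and primitive means gcd(a, b, c) = 1.
Reduced forces 3a^2 <= |D| = 5816, so 1 <= a <= 44; b must have the parity of D, and c = (b^2 - D)/(4a) must be an integer >= a.
Enumerate a = 1..44, b in [-a, a]:
  a=1: (1, 0, 1454)  [1]
  a=2: (2, 0, 727)  [1]
  a=3: (3, -2, 485), (3, 2, 485)  [2]
  a=4: none
  a=5: (5, -2, 291), (5, 2, 291)  [2]
  a=6: (6, -4, 243), (6, 4, 243)  [2]
  a=7: (7, -6, 209), (7, 6, 209)  [2]
  a=8: none
  a=9: (9, -4, 162), (9, 4, 162)  [2]
  a=10: (10, -8, 147), (10, 8, 147)  [2]
  a=11: (11, -6, 133), (11, 6, 133)  [2]
  a=12..13: none
  a=14: (14, -8, 105), (14, 8, 105)  [2]
  a=15: (15, -8, 98), (15, -2, 97), (15, 2, 97), (15, 8, 98)  [4]
  a=16: none
  a=17: (17, -10, 87), (17, 10, 87)  [2]
  a=18: (18, -4, 81), (18, 4, 81)  [2]
  a=19: (19, -6, 77), (19, 6, 77)  [2]
  a=20: none
  a=21: (21, -20, 74), (21, -8, 70), (21, 8, 70), (21, 20, 74)  [4]
  a=22: (22, -16, 69), (22, 16, 69)  [2]
  a=23: (23, -16, 66), (23, 16, 66)  [2]
  a=24: none
  a=25: (25, -22, 63), (25, 22, 63)  [2]
  a=26: none
  a=27: (27, -4, 54), (27, 4, 54)  [2]
  a=28: none
  a=29: (29, -10, 51), (29, 10, 51)  [2]
  a=30: (30, -28, 55), (30, -8, 49), (30, 8, 49), (30, 28, 55)  [4]
  a=31..32: none
  a=33: (33, -28, 50), (33, -16, 46), (33, 16, 46), (33, 28, 50)  [4]
  a=34: (34, -24, 47), (34, 24, 47)  [2]
  a=35: (35, -22, 45), (35, -8, 42), (35, 8, 42), (35, 22, 45)  [4]
  a=36: none
  a=37: (37, -20, 42), (37, 20, 42)  [2]
  a=38: (38, -32, 45), (38, 32, 45)  [2]
  a=39..44: none
Total reduced forms: 1 + 1 + 2 + 2 + 2 + 2 + 2 + 2 + 2 + 2 + 4 + 2 + 2 + 2 + 4 + 2 + 2 + 2 + 2 + 2 + 4 + 4 + 2 + 4 + 2 + 2 = 60
h = 60

60


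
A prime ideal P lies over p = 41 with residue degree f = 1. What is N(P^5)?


N(P^a) = p^(a*f)
= 41^(5*1)
= 41^5
= 115856201

115856201


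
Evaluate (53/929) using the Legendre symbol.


p = 929 is prime, so compute (53/929) with the reciprocity algorithm (Jacobi-symbol steps: pull out 2s via (2/n), flip via reciprocity, reduce):
  reciprocity: (53/929) -> +(929/53)
  reduce: (28/53)
  pull out 2: (2/53) = -1  (since 53 mod 8 = 5)
  pull out 2: (2/53) = -1  (since 53 mod 8 = 5)
  reciprocity: (7/53) -> +(53/7)
  reduce: (4/7)
  pull out 2: (2/7) = +1  (since 7 mod 8 = 7)
  pull out 2: (2/7) = +1  (since 7 mod 8 = 7)
  (1/7) = 1
Product of signs = 1
(53/929) = 1

1


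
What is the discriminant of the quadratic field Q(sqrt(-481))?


For K = Q(sqrt(d)) with d squarefree: disc(K) = d if d = 1 mod 4, and disc(K) = 4d if d = 2 or 3 mod 4.
Here d = -481, and d mod 4 = 3.
d = 3 mod 4, not 1 (O_K = Z[sqrt(d)]), so disc(K) = 4d = 4 * (-481) = -1924

-1924


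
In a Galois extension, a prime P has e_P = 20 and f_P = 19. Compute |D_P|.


|D_P| = e * f
= 20 * 19
= 380

380


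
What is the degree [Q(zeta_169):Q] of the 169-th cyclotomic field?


The degree equals Euler's totient phi(169).
169 = 13^2
phi(169) = 156

156


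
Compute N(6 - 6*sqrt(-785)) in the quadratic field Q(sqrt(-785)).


N(a + b*sqrt(d)) = a^2 - d*b^2
= (6)^2 - (-785)*(-6)^2
= 36 + 28260
= 28296

28296


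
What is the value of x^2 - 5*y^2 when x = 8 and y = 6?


x^2 - d*y^2
= 8^2 - 5*6^2
= 64 - 180
= -116

-116


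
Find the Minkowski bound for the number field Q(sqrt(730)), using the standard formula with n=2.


d = 730, d mod 4 = 2, so disc(K) = 4d = 2920; |disc(K)| = 2920
Real quadratic field, so n = 2, s = r2 = 0, r1 = 2
M = (n!/n^n) * (4/pi)^s * sqrt(|disc(K)|) = (2!/2^2) * (4/pi)^0 * sqrt(2920)
= 0.5 * 1.000000 * 54.037024
= 27.0185

27.0185


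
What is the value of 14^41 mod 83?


p = 83 is prime and the exponent is (p-1)/2 = 41, so by Euler's criterion 14^41 = (14/83) = +1 or -1 mod 83.
Compute by square-and-multiply:
  41 = 32 + 8 + 1 (binary 101001)
  Repeated squaring mod 83: 14^1 = 14, 14^2 = 30, 14^4 = 70, 14^8 = 3, 14^16 = 9, 14^32 = 81
  14^41 = 14^32 * 14^8 * 14^1 = 81 * 3 * 14 mod 83
    81 * 3 = 243 = 77 mod 83
    77 * 14 = 1078 = 82 mod 83
  14^41 = 82 mod 83
Result 82 = p - 1 = -1 mod 83: 14 is a quadratic non-residue mod 83. As a residue in [0, p-1] the value is 82.
14^41 mod 83 = 82

82


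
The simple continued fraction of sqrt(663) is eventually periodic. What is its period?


Run the CF algorithm for sqrt(663).
a_0 = floor(sqrt(663)) = 25; set m_0=0, q_0=1.
Recurrence: m' = q*a - m,  q' = (d - m'^2)/q,  a' = floor((a_0 + m')/q').
  step 1: m=25, q=38, a=1
  step 2: m=13, q=13, a=2
  step 3: m=13, q=38, a=1
  step 4: m=25, q=1, a=50
a_4 = 2*a_0 = 50, so the period closes here.
sqrt(663) = [25; 1, 2, 1, 50]
Period length = 4

4


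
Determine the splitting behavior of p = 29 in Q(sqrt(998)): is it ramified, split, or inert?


K = Q(sqrt(998)). Since d mod 4 = 2, disc(K) = 3992.
Check p | disc: 3992 mod 29 = 19.
p does not divide disc. Compute Legendre symbol (d/p):
12^((29-1)/2) mod 29 = -1
(d/p) = -1, so p is inert: (p) stays prime with e=1, f=2, g=1.
Therefore p is inert.

inert


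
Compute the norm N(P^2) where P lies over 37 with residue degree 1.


N(P^a) = p^(a*f)
= 37^(2*1)
= 37^2
= 1369

1369


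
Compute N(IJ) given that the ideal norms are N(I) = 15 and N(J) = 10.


N(IJ) = N(I) * N(J)
= 15 * 10
= 150

150


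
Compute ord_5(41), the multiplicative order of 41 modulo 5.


We want ord_5(41), the smallest k >= 1 with 41^k = 1 mod 5.
n = 5 = 5, phi(5) = 4; the order divides phi(n).
Divisors of 4: 1, 2, 4
Repeated squaring mod 5: 41^1 = 1, 41^2 = 1, 41^4 = 1
Test divisors in increasing order:
  k=1: 41^1 = 1 mod 5  <- first divisor giving 1
Order = 1

1


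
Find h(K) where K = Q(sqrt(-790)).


K = Q(sqrt(-790)). d mod 4 = 2, so D = disc(K) = 4d = -3160
h(K) equals the number of primitive reduced positive-definite forms (a, b, c) = a*x^2 + b*x*y + c*y^2 with b^2 - 4ac = D,
where reduced means |b| <= a <= c, with b >= 0 whenever |b| = a or a = c, and primitive means gcd(a, b, c) = 1.
Reduced forces 3a^2 <= |D| = 3160, so 1 <= a <= 32; b must have the parity of D, and c = (b^2 - D)/(4a) must be an integer >= a.
Enumerate a = 1..32, b in [-a, a]:
  a=1: (1, 0, 790)  [1]
  a=2: (2, 0, 395)  [1]
  a=3..4: none
  a=5: (5, 0, 158)  [1]
  a=6: none
  a=7: (7, -2, 113), (7, 2, 113)  [2]
  a=8..9: none
  a=10: (10, 0, 79)  [1]
  a=11..12: none
  a=13: (13, -8, 62), (13, 8, 62)  [2]
  a=14: (14, -12, 59), (14, 12, 59)  [2]
  a=15..16: none
  a=17: (17, -6, 47), (17, 6, 47)  [2]
  a=18..25: none
  a=26: (26, -8, 31), (26, 8, 31)  [2]
  a=27..28: none
  a=29: (29, -28, 34), (29, 28, 34)  [2]
  a=30..32: none
Total reduced forms: 1 + 1 + 1 + 2 + 1 + 2 + 2 + 2 + 2 + 2 = 16
h = 16

16


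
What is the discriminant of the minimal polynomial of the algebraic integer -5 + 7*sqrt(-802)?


The element -5 + 7*sqrt(-802) has minimal polynomial:
x^2 + 10*x + 39323
Discriminant = (10)^2 - 4*(39323)
= 100 - 157292
= -157192

-157192


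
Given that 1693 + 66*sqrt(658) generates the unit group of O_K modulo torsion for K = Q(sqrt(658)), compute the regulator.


epsilon = 1693 + 66*sqrt(658)
= 3385.9997
R = ln(3385.9997)
= 8.1274

8.1274


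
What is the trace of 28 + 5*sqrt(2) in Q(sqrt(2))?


Tr(a + b*sqrt(d)) = (a + b*sqrt(d)) + (a - b*sqrt(d)) = 2a
= 2 * (28)
= 56

56


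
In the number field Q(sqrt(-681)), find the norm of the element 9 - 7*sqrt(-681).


N(a + b*sqrt(d)) = a^2 - d*b^2
= (9)^2 - (-681)*(-7)^2
= 81 + 33369
= 33450

33450


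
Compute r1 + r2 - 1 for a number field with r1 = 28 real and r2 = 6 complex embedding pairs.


By Dirichlet's unit theorem:
rank = r1 + r2 - 1
= 28 + 6 - 1
= 33

33


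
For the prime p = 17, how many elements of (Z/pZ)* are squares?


For prime p, the number of non-zero quadratic residues is (p-1)/2.
= (17-1)/2
= 8

8


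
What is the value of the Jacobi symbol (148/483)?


Compute (148/483) via quadratic reciprocity:
  pull out 2: (2/483) = -1  (since 483 mod 8 = 3)
  pull out 2: (2/483) = -1  (since 483 mod 8 = 3)
  reciprocity: (37/483) -> +(483/37)
  reduce: (2/37)
  pull out 2: (2/37) = -1  (since 37 mod 8 = 5)
  (1/37) = 1
Product of signs = -1

-1


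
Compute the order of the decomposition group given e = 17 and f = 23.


|D_P| = e * f
= 17 * 23
= 391

391


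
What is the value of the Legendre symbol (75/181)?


p = 181 is prime, so compute (75/181) with the reciprocity algorithm (Jacobi-symbol steps: pull out 2s via (2/n), flip via reciprocity, reduce):
  reciprocity: (75/181) -> +(181/75)
  reduce: (31/75)
  reciprocity: (31/75) -> -(75/31)
  reduce: (13/31)
  reciprocity: (13/31) -> +(31/13)
  reduce: (5/13)
  reciprocity: (5/13) -> +(13/5)
  reduce: (3/5)
  reciprocity: (3/5) -> +(5/3)
  reduce: (2/3)
  pull out 2: (2/3) = -1  (since 3 mod 8 = 3)
  (1/3) = 1
Product of signs = 1
(75/181) = 1

1


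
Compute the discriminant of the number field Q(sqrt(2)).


For K = Q(sqrt(d)) with d squarefree: disc(K) = d if d = 1 mod 4, and disc(K) = 4d if d = 2 or 3 mod 4.
Here d = 2, and d mod 4 = 2.
d = 2 mod 4, not 1 (O_K = Z[sqrt(d)]), so disc(K) = 4d = 4 * (2) = 8

8


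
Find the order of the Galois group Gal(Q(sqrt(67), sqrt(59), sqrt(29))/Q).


The 3 square roots of distinct primes are multiplicatively independent over Q,
so [K:Q] = 2^3 and Gal(K/Q) is isomorphic to (Z/2Z)^3.
|Gal| = 2^3 = 8

8


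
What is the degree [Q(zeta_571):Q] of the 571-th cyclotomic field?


The degree equals Euler's totient phi(571).
571 = 571
phi(571) = 570

570


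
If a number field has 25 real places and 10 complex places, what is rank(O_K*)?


By Dirichlet's unit theorem:
rank = r1 + r2 - 1
= 25 + 10 - 1
= 34

34


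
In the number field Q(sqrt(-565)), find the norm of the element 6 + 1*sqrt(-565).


N(a + b*sqrt(d)) = a^2 - d*b^2
= (6)^2 - (-565)*(1)^2
= 36 + 565
= 601

601


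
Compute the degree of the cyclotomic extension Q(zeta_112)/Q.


The degree equals Euler's totient phi(112).
112 = 2^4 * 7
phi(112) = 48

48


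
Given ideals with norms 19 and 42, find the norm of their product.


N(IJ) = N(I) * N(J)
= 19 * 42
= 798

798


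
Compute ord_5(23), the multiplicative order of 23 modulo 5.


We want ord_5(23), the smallest k >= 1 with 23^k = 1 mod 5.
n = 5 = 5, phi(5) = 4; the order divides phi(n).
Divisors of 4: 1, 2, 4
Repeated squaring mod 5: 23^1 = 3, 23^2 = 4, 23^4 = 1
Test divisors in increasing order:
  k=1: 23^1 = 3 mod 5
  k=2: 23^2 = 4 mod 5
  k=4: 23^4 = 1 mod 5  <- first divisor giving 1
Order = 4

4


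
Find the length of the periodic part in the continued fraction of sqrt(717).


Run the CF algorithm for sqrt(717).
a_0 = floor(sqrt(717)) = 26; set m_0=0, q_0=1.
Recurrence: m' = q*a - m,  q' = (d - m'^2)/q,  a' = floor((a_0 + m')/q').
  step 1: m=26, q=41, a=1
  step 2: m=15, q=12, a=3
  step 3: m=21, q=23, a=2
  step 4: m=25, q=4, a=12
  step 5: m=23, q=47, a=1
  step 6: m=24, q=3, a=16
  step 7: m=24, q=47, a=1
  step 8: m=23, q=4, a=12
  step 9: m=25, q=23, a=2
  step 10: m=21, q=12, a=3
  step 11: m=15, q=41, a=1
  step 12: m=26, q=1, a=52
a_12 = 2*a_0 = 52, so the period closes here.
sqrt(717) = [26; 1, 3, 2, 12, 1, 16, 1, 12, 2, 3, 1, 52]
Period length = 12

12


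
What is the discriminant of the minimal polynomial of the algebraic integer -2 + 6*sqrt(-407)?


The element -2 + 6*sqrt(-407) has minimal polynomial:
x^2 + 4*x + 14656
Discriminant = (4)^2 - 4*(14656)
= 16 - 58624
= -58608

-58608


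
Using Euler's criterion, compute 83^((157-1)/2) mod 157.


p = 157 is prime and the exponent is (p-1)/2 = 78, so by Euler's criterion 83^78 = (83/157) = +1 or -1 mod 157.
Compute by square-and-multiply:
  78 = 64 + 8 + 4 + 2 (binary 1001110)
  Repeated squaring mod 157: 83^1 = 83, 83^2 = 138, 83^4 = 47, 83^8 = 11, 83^16 = 121, 83^32 = 40, 83^64 = 30
  83^78 = 83^64 * 83^8 * 83^4 * 83^2 = 30 * 11 * 47 * 138 mod 157
    30 * 11 = 330 = 16 mod 157
    16 * 47 = 752 = 124 mod 157
    124 * 138 = 17112 = 156 mod 157
  83^78 = 156 mod 157
Result 156 = p - 1 = -1 mod 157: 83 is a quadratic non-residue mod 157. As a residue in [0, p-1] the value is 156.
83^78 mod 157 = 156

156


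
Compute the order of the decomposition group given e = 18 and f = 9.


|D_P| = e * f
= 18 * 9
= 162

162


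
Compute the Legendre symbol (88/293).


p = 293 is prime, so compute (88/293) with the reciprocity algorithm (Jacobi-symbol steps: pull out 2s via (2/n), flip via reciprocity, reduce):
  pull out 2: (2/293) = -1  (since 293 mod 8 = 5)
  pull out 2: (2/293) = -1  (since 293 mod 8 = 5)
  pull out 2: (2/293) = -1  (since 293 mod 8 = 5)
  reciprocity: (11/293) -> +(293/11)
  reduce: (7/11)
  reciprocity: (7/11) -> -(11/7)
  reduce: (4/7)
  pull out 2: (2/7) = +1  (since 7 mod 8 = 7)
  pull out 2: (2/7) = +1  (since 7 mod 8 = 7)
  (1/7) = 1
Product of signs = 1
(88/293) = 1

1


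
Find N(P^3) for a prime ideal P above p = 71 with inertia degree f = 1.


N(P^a) = p^(a*f)
= 71^(3*1)
= 71^3
= 357911

357911


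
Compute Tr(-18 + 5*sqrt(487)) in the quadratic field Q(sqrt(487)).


Tr(a + b*sqrt(d)) = (a + b*sqrt(d)) + (a - b*sqrt(d)) = 2a
= 2 * (-18)
= -36

-36


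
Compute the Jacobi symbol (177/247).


Compute (177/247) via quadratic reciprocity:
  reciprocity: (177/247) -> +(247/177)
  reduce: (70/177)
  pull out 2: (2/177) = +1  (since 177 mod 8 = 1)
  reciprocity: (35/177) -> +(177/35)
  reduce: (2/35)
  pull out 2: (2/35) = -1  (since 35 mod 8 = 3)
  (1/35) = 1
Product of signs = -1

-1


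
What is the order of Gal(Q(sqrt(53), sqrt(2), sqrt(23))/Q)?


The 3 square roots of distinct primes are multiplicatively independent over Q,
so [K:Q] = 2^3 and Gal(K/Q) is isomorphic to (Z/2Z)^3.
|Gal| = 2^3 = 8

8


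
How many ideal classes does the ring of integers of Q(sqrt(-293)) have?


K = Q(sqrt(-293)). d mod 4 = 3, so D = disc(K) = 4d = -1172
h(K) equals the number of primitive reduced positive-definite forms (a, b, c) = a*x^2 + b*x*y + c*y^2 with b^2 - 4ac = D,
where reduced means |b| <= a <= c, with b >= 0 whenever |b| = a or a = c, and primitive means gcd(a, b, c) = 1.
Reduced forces 3a^2 <= |D| = 1172, so 1 <= a <= 19; b must have the parity of D, and c = (b^2 - D)/(4a) must be an integer >= a.
Enumerate a = 1..19, b in [-a, a]:
  a=1: (1, 0, 293)  [1]
  a=2: (2, 2, 147)  [1]
  a=3: (3, -2, 98), (3, 2, 98)  [2]
  a=4..5: none
  a=6: (6, -2, 49), (6, 2, 49)  [2]
  a=7: (7, -2, 42), (7, 2, 42)  [2]
  a=8: none
  a=9: (9, -4, 33), (9, 4, 33)  [2]
  a=10: none
  a=11: (11, -4, 27), (11, 4, 27)  [2]
  a=12..13: none
  a=14: (14, -2, 21), (14, 2, 21)  [2]
  a=15..16: none
  a=17: (17, -16, 21), (17, 16, 21)  [2]
  a=18: (18, -14, 19), (18, 14, 19)  [2]
  a=19: none
Total reduced forms: 1 + 1 + 2 + 2 + 2 + 2 + 2 + 2 + 2 + 2 = 18
h = 18

18


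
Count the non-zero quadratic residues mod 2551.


For prime p, the number of non-zero quadratic residues is (p-1)/2.
= (2551-1)/2
= 1275

1275


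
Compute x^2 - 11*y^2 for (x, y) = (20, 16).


x^2 - d*y^2
= 20^2 - 11*16^2
= 400 - 2816
= -2416

-2416


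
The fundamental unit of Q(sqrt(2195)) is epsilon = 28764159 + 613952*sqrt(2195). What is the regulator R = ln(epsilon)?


epsilon = 28764159 + 613952*sqrt(2195)
= 5.7528e+07
R = ln(5.7528e+07)
= 17.8678

17.8678


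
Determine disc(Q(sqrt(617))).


For K = Q(sqrt(d)) with d squarefree: disc(K) = d if d = 1 mod 4, and disc(K) = 4d if d = 2 or 3 mod 4.
Here d = 617, and d mod 4 = 1.
d = 1 mod 4 (O_K = Z[(1+sqrt(d))/2]), so disc(K) = d = 617

617


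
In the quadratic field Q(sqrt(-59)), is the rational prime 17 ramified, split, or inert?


K = Q(sqrt(-59)). Since d mod 4 = 1, disc(K) = -59.
Check p | disc: -59 mod 17 = 9.
p does not divide disc. Compute Legendre symbol (d/p):
9^((17-1)/2) mod 17 = 1
(d/p) = 1, so p splits: (p) = P*P' with e=1, f=1, g=2.
Therefore p is split.

split


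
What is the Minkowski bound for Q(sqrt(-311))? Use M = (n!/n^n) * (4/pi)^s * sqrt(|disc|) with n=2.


d = -311, d mod 4 = 1, so disc(K) = d = -311; |disc(K)| = 311
Imaginary quadratic field, so n = 2, s = r2 = 1, r1 = 0
M = (n!/n^n) * (4/pi)^s * sqrt(|disc(K)|) = (2!/2^2) * (4/pi)^1 * sqrt(311)
= 0.5 * 1.273240 * 17.635192
= 11.2269

11.2269


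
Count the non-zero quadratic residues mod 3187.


For prime p, the number of non-zero quadratic residues is (p-1)/2.
= (3187-1)/2
= 1593

1593


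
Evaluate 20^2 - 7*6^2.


x^2 - d*y^2
= 20^2 - 7*6^2
= 400 - 252
= 148

148


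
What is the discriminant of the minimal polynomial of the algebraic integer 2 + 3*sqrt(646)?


The element 2 + 3*sqrt(646) has minimal polynomial:
x^2 - 4*x - 5810
Discriminant = (-4)^2 - 4*(-5810)
= 16 + 23240
= 23256

23256


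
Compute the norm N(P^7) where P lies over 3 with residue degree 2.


N(P^a) = p^(a*f)
= 3^(7*2)
= 3^14
= 4782969

4782969


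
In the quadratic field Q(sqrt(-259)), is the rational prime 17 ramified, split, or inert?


K = Q(sqrt(-259)). Since d mod 4 = 1, disc(K) = -259.
Check p | disc: -259 mod 17 = 13.
p does not divide disc. Compute Legendre symbol (d/p):
13^((17-1)/2) mod 17 = 1
(d/p) = 1, so p splits: (p) = P*P' with e=1, f=1, g=2.
Therefore p is split.

split


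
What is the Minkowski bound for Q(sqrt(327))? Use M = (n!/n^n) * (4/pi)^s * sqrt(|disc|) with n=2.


d = 327, d mod 4 = 3, so disc(K) = 4d = 1308; |disc(K)| = 1308
Real quadratic field, so n = 2, s = r2 = 0, r1 = 2
M = (n!/n^n) * (4/pi)^s * sqrt(|disc(K)|) = (2!/2^2) * (4/pi)^0 * sqrt(1308)
= 0.5 * 1.000000 * 36.166283
= 18.0831

18.0831


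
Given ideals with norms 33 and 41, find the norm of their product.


N(IJ) = N(I) * N(J)
= 33 * 41
= 1353

1353


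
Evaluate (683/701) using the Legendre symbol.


p = 701 is prime, so compute (683/701) with the reciprocity algorithm (Jacobi-symbol steps: pull out 2s via (2/n), flip via reciprocity, reduce):
  reciprocity: (683/701) -> +(701/683)
  reduce: (18/683)
  pull out 2: (2/683) = -1  (since 683 mod 8 = 3)
  reciprocity: (9/683) -> +(683/9)
  reduce: (8/9)
  pull out 2: (2/9) = +1  (since 9 mod 8 = 1)
  pull out 2: (2/9) = +1  (since 9 mod 8 = 1)
  pull out 2: (2/9) = +1  (since 9 mod 8 = 1)
  (1/9) = 1
Product of signs = -1
(683/701) = -1

-1


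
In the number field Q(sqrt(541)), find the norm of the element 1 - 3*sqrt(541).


N(a + b*sqrt(d)) = a^2 - d*b^2
= (1)^2 - (541)*(-3)^2
= 1 - 4869
= -4868

-4868


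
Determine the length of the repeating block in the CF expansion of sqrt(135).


Run the CF algorithm for sqrt(135).
a_0 = floor(sqrt(135)) = 11; set m_0=0, q_0=1.
Recurrence: m' = q*a - m,  q' = (d - m'^2)/q,  a' = floor((a_0 + m')/q').
  step 1: m=11, q=14, a=1
  step 2: m=3, q=9, a=1
  step 3: m=6, q=11, a=1
  step 4: m=5, q=10, a=1
  step 5: m=5, q=11, a=1
  step 6: m=6, q=9, a=1
  step 7: m=3, q=14, a=1
  step 8: m=11, q=1, a=22
a_8 = 2*a_0 = 22, so the period closes here.
sqrt(135) = [11; 1, 1, 1, 1, 1, 1, 1, 22]
Period length = 8

8


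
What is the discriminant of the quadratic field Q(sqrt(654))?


For K = Q(sqrt(d)) with d squarefree: disc(K) = d if d = 1 mod 4, and disc(K) = 4d if d = 2 or 3 mod 4.
Here d = 654, and d mod 4 = 2.
d = 2 mod 4, not 1 (O_K = Z[sqrt(d)]), so disc(K) = 4d = 4 * (654) = 2616

2616


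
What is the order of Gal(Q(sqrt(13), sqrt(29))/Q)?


The 2 square roots of distinct primes are multiplicatively independent over Q,
so [K:Q] = 2^2 and Gal(K/Q) is isomorphic to (Z/2Z)^2.
|Gal| = 2^2 = 4

4


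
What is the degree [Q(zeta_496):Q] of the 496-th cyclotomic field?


The degree equals Euler's totient phi(496).
496 = 2^4 * 31
phi(496) = 240

240


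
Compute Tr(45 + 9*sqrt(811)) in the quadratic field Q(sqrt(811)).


Tr(a + b*sqrt(d)) = (a + b*sqrt(d)) + (a - b*sqrt(d)) = 2a
= 2 * (45)
= 90

90


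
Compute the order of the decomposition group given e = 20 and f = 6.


|D_P| = e * f
= 20 * 6
= 120

120


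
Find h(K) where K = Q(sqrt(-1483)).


K = Q(sqrt(-1483)). d mod 4 = 1, so D = disc(K) = d = -1483
h(K) equals the number of primitive reduced positive-definite forms (a, b, c) = a*x^2 + b*x*y + c*y^2 with b^2 - 4ac = D,
where reduced means |b| <= a <= c, with b >= 0 whenever |b| = a or a = c, and primitive means gcd(a, b, c) = 1.
Reduced forces 3a^2 <= |D| = 1483, so 1 <= a <= 22; b must have the parity of D, and c = (b^2 - D)/(4a) must be an integer >= a.
Enumerate a = 1..22, b in [-a, a]:
  a=1: (1, 1, 371)  [1]
  a=2..6: none
  a=7: (7, -1, 53), (7, 1, 53)  [2]
  a=8..12: none
  a=13: (13, -5, 29), (13, 5, 29)  [2]
  a=14..16: none
  a=17: (17, -9, 23), (17, 9, 23)  [2]
  a=18..22: none
Total reduced forms: 1 + 2 + 2 + 2 = 7
h = 7

7


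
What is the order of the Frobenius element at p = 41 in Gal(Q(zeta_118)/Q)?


The Frobenius at p in Gal(Q(zeta_n)/Q) = (Z/nZ)* is the class of p, so its order is ord_118(41), the smallest k >= 1 with 41^k = 1 mod 118.
n = 118 = 2 * 59, phi(118) = 58; the order divides phi(n).
Divisors of 58: 1, 2, 29, 58
Repeated squaring mod 118: 41^1 = 41, 41^2 = 29, 41^4 = 15, 41^8 = 107, 41^16 = 3, 41^32 = 9
Test divisors in increasing order:
  k=1: 41^1 = 41 mod 118
  k=2: 41^2 = 29 mod 118
  k=29: 41^29 = 3 * 107 * 15 * 41 = 1 mod 118  <- first divisor giving 1
Order = 29

29


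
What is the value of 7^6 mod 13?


p = 13 is prime and the exponent is (p-1)/2 = 6, so by Euler's criterion 7^6 = (7/13) = +1 or -1 mod 13.
Compute by square-and-multiply:
  6 = 4 + 2 (binary 110)
  Repeated squaring mod 13: 7^1 = 7, 7^2 = 10, 7^4 = 9
  7^6 = 7^4 * 7^2 = 9 * 10 mod 13
    9 * 10 = 90 = 12 mod 13
  7^6 = 12 mod 13
Result 12 = p - 1 = -1 mod 13: 7 is a quadratic non-residue mod 13. As a residue in [0, p-1] the value is 12.
7^6 mod 13 = 12

12


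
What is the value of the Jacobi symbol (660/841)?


Compute (660/841) via quadratic reciprocity:
  pull out 2: (2/841) = +1  (since 841 mod 8 = 1)
  pull out 2: (2/841) = +1  (since 841 mod 8 = 1)
  reciprocity: (165/841) -> +(841/165)
  reduce: (16/165)
  pull out 2: (2/165) = -1  (since 165 mod 8 = 5)
  pull out 2: (2/165) = -1  (since 165 mod 8 = 5)
  pull out 2: (2/165) = -1  (since 165 mod 8 = 5)
  pull out 2: (2/165) = -1  (since 165 mod 8 = 5)
  (1/165) = 1
Product of signs = 1

1
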